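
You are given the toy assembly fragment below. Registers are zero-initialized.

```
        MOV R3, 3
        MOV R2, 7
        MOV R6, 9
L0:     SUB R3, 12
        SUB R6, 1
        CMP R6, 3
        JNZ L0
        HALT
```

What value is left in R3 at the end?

R3=3
R2=7
R6=9
R3=3-12=-9
R6=9-1=8
CMP R6, 3  (cmp 8,3)
JNZ L0: taken
R3=(-9)-12=-21
R6=8-1=7
CMP R6, 3  (cmp 7,3)
JNZ L0: taken
R3=(-21)-12=-33
R6=7-1=6
CMP R6, 3  (cmp 6,3)
JNZ L0: taken
R3=(-33)-12=-45
R6=6-1=5
CMP R6, 3  (cmp 5,3)
JNZ L0: taken
R3=(-45)-12=-57
R6=5-1=4
CMP R6, 3  (cmp 4,3)
JNZ L0: taken
R3=(-57)-12=-69
R6=4-1=3
CMP R6, 3  (cmp 3,3)
JNZ L0: not taken
halt.

-69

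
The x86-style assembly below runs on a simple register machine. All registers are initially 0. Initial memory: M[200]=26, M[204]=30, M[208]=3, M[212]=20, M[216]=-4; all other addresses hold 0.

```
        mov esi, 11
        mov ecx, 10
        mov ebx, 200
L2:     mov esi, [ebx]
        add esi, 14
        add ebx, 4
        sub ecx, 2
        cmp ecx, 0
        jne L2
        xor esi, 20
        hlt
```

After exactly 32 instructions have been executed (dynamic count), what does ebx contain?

esi=11
ecx=10
ebx=200
esi=M[200]=26
esi=26+14=40
ebx=200+4=204
ecx=10-2=8
cmp ecx, 0  (cmp 8,0)
jne L2: taken
esi=M[204]=30
esi=30+14=44
ebx=204+4=208
ecx=8-2=6
cmp ecx, 0  (cmp 6,0)
jne L2: taken
esi=M[208]=3
esi=3+14=17
ebx=208+4=212
ecx=6-2=4
cmp ecx, 0  (cmp 4,0)
jne L2: taken
esi=M[212]=20
esi=20+14=34
ebx=212+4=216
ecx=4-2=2
cmp ecx, 0  (cmp 2,0)
jne L2: taken
esi=M[216]=-4
esi=(-4)+14=10
ebx=216+4=220
ecx=2-2=0
cmp ecx, 0  (cmp 0,0)
After step 32: ebx = 220.

220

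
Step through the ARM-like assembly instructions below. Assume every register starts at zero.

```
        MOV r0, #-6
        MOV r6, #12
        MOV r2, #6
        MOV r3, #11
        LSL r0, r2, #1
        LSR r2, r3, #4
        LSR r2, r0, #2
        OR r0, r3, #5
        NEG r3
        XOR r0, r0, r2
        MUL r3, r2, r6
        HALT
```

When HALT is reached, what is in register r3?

36

after MOV r0, #-6: r0=-6
after MOV r6, #12: r6=12
after MOV r2, #6: r2=6
after MOV r3, #11: r3=11
after LSL r0, r2, #1: r0=6<<1=12
after LSR r2, r3, #4: r2=11>>4=0
after LSR r2, r0, #2: r2=12>>2=3
after OR r0, r3, #5: r0=11|5=15
after NEG r3: r3=-(11)=-11
after XOR r0, r0, r2: r0=15^3=12
after MUL r3, r2, r6: r3=3*12=36
halt.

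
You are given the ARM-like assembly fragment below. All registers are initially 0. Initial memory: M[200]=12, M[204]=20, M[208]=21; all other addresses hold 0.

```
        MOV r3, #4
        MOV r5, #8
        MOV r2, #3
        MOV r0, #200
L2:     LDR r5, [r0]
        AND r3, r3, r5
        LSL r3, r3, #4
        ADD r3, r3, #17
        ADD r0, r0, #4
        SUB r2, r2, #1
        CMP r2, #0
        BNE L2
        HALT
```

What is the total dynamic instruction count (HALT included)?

29

r3=4
r5=8
r2=3
r0=200
r5=M[200]=12
r3=4&12=4
r3=4<<4=64
r3=64+17=81
r0=200+4=204
r2=3-1=2
CMP r2, #0  (cmp 2,0)
BNE L2: taken
r5=M[204]=20
r3=81&20=16
r3=16<<4=256
r3=256+17=273
r0=204+4=208
r2=2-1=1
CMP r2, #0  (cmp 1,0)
BNE L2: taken
r5=M[208]=21
r3=273&21=17
r3=17<<4=272
r3=272+17=289
r0=208+4=212
r2=1-1=0
CMP r2, #0  (cmp 0,0)
BNE L2: not taken
halt.
Total executed instructions: 29.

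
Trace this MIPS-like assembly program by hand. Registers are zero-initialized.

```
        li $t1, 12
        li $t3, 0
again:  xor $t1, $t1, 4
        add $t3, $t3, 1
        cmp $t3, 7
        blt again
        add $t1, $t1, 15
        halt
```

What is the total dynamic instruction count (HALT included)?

32

$t1=12
$t3=0
$t1=12^4=8
$t3=0+1=1
cmp $t3, 7  (cmp 1,7)
blt again: taken
$t1=8^4=12
$t3=1+1=2
cmp $t3, 7  (cmp 2,7)
blt again: taken
$t1=12^4=8
$t3=2+1=3
cmp $t3, 7  (cmp 3,7)
blt again: taken
$t1=8^4=12
$t3=3+1=4
cmp $t3, 7  (cmp 4,7)
blt again: taken
$t1=12^4=8
$t3=4+1=5
cmp $t3, 7  (cmp 5,7)
blt again: taken
$t1=8^4=12
$t3=5+1=6
cmp $t3, 7  (cmp 6,7)
blt again: taken
$t1=12^4=8
$t3=6+1=7
cmp $t3, 7  (cmp 7,7)
blt again: not taken
$t1=8+15=23
halt.
Total executed instructions: 32.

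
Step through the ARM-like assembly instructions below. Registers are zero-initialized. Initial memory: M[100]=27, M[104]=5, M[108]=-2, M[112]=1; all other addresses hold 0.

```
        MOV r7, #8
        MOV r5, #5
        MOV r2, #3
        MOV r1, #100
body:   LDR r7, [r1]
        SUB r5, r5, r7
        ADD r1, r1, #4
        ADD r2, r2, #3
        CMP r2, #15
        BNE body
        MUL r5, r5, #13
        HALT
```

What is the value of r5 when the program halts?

-338

after MOV r7, #8: r7=8
after MOV r5, #5: r5=5
after MOV r2, #3: r2=3
after MOV r1, #100: r1=100
after LDR r7, [r1]: r7=M[100]=27
after SUB r5, r5, r7: r5=5-27=-22
after ADD r1, r1, #4: r1=100+4=104
after ADD r2, r2, #3: r2=3+3=6
CMP r2, #15  (cmp 6,15)
BNE body: taken
after LDR r7, [r1]: r7=M[104]=5
after SUB r5, r5, r7: r5=(-22)-5=-27
after ADD r1, r1, #4: r1=104+4=108
after ADD r2, r2, #3: r2=6+3=9
CMP r2, #15  (cmp 9,15)
BNE body: taken
after LDR r7, [r1]: r7=M[108]=-2
after SUB r5, r5, r7: r5=(-27)-(-2)=-25
after ADD r1, r1, #4: r1=108+4=112
after ADD r2, r2, #3: r2=9+3=12
CMP r2, #15  (cmp 12,15)
BNE body: taken
after LDR r7, [r1]: r7=M[112]=1
after SUB r5, r5, r7: r5=(-25)-1=-26
after ADD r1, r1, #4: r1=112+4=116
after ADD r2, r2, #3: r2=12+3=15
CMP r2, #15  (cmp 15,15)
BNE body: not taken
after MUL r5, r5, #13: r5=(-26)*13=-338
halt.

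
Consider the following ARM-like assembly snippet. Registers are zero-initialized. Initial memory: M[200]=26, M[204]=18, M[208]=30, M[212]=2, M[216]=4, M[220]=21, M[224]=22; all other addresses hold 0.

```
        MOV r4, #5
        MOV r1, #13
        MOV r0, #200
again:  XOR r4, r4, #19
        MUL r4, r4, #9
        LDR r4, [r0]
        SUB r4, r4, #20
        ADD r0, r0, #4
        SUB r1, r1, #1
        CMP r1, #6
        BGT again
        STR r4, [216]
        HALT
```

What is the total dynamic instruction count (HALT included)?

61

after MOV r4, #5: r4=5
after MOV r1, #13: r1=13
after MOV r0, #200: r0=200
after XOR r4, r4, #19: r4=5^19=22
after MUL r4, r4, #9: r4=22*9=198
after LDR r4, [r0]: r4=M[200]=26
after SUB r4, r4, #20: r4=26-20=6
after ADD r0, r0, #4: r0=200+4=204
after SUB r1, r1, #1: r1=13-1=12
CMP r1, #6  (cmp 12,6)
BGT again: taken
after XOR r4, r4, #19: r4=6^19=21
after MUL r4, r4, #9: r4=21*9=189
after LDR r4, [r0]: r4=M[204]=18
after SUB r4, r4, #20: r4=18-20=-2
after ADD r0, r0, #4: r0=204+4=208
after SUB r1, r1, #1: r1=12-1=11
CMP r1, #6  (cmp 11,6)
BGT again: taken
after XOR r4, r4, #19: r4=(-2)^19=-19
after MUL r4, r4, #9: r4=(-19)*9=-171
after LDR r4, [r0]: r4=M[208]=30
after SUB r4, r4, #20: r4=30-20=10
after ADD r0, r0, #4: r0=208+4=212
after SUB r1, r1, #1: r1=11-1=10
CMP r1, #6  (cmp 10,6)
BGT again: taken
after XOR r4, r4, #19: r4=10^19=25
after MUL r4, r4, #9: r4=25*9=225
after LDR r4, [r0]: r4=M[212]=2
after SUB r4, r4, #20: r4=2-20=-18
after ADD r0, r0, #4: r0=212+4=216
after SUB r1, r1, #1: r1=10-1=9
CMP r1, #6  (cmp 9,6)
BGT again: taken
after XOR r4, r4, #19: r4=(-18)^19=-3
after MUL r4, r4, #9: r4=(-3)*9=-27
after LDR r4, [r0]: r4=M[216]=4
after SUB r4, r4, #20: r4=4-20=-16
after ADD r0, r0, #4: r0=216+4=220
after SUB r1, r1, #1: r1=9-1=8
CMP r1, #6  (cmp 8,6)
BGT again: taken
after XOR r4, r4, #19: r4=(-16)^19=-29
after MUL r4, r4, #9: r4=(-29)*9=-261
after LDR r4, [r0]: r4=M[220]=21
after SUB r4, r4, #20: r4=21-20=1
after ADD r0, r0, #4: r0=220+4=224
after SUB r1, r1, #1: r1=8-1=7
CMP r1, #6  (cmp 7,6)
BGT again: taken
after XOR r4, r4, #19: r4=1^19=18
after MUL r4, r4, #9: r4=18*9=162
after LDR r4, [r0]: r4=M[224]=22
after SUB r4, r4, #20: r4=22-20=2
after ADD r0, r0, #4: r0=224+4=228
after SUB r1, r1, #1: r1=7-1=6
CMP r1, #6  (cmp 6,6)
BGT again: not taken
STR r4, [216] → M[216]=2
halt.
Total executed instructions: 61.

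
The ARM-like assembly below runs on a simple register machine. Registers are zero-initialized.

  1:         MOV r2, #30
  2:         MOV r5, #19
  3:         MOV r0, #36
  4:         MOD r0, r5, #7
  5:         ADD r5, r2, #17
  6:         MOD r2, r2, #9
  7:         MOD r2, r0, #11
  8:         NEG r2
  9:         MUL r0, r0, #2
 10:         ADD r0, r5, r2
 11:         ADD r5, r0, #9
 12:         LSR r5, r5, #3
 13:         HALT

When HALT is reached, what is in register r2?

r2=30
r5=19
r0=36
r0=19%7=5
r5=30+17=47
r2=30%9=3
r2=5%11=5
r2=-(5)=-5
r0=5*2=10
r0=47+(-5)=42
r5=42+9=51
r5=51>>3=6
halt.

-5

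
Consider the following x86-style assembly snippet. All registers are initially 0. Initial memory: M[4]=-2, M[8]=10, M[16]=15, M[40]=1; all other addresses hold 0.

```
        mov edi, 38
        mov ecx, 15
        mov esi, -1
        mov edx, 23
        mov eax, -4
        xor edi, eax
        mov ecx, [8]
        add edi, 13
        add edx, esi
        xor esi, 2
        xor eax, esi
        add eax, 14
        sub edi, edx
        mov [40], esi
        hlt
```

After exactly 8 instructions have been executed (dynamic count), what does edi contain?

-25

after mov edi, 38: edi=38
after mov ecx, 15: ecx=15
after mov esi, -1: esi=-1
after mov edx, 23: edx=23
after mov eax, -4: eax=-4
after xor edi, eax: edi=38^(-4)=-38
after mov ecx, [8]: ecx=M[8]=10
after add edi, 13: edi=(-38)+13=-25
After step 8: edi = -25.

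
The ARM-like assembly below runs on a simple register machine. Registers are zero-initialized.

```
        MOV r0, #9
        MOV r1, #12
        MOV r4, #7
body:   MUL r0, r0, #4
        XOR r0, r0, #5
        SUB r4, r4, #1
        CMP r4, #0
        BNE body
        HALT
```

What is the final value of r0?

131073

r0=9
r1=12
r4=7
r0=9*4=36
r0=36^5=33
r4=7-1=6
CMP r4, #0  (cmp 6,0)
BNE body: taken
r0=33*4=132
r0=132^5=129
r4=6-1=5
CMP r4, #0  (cmp 5,0)
BNE body: taken
r0=129*4=516
r0=516^5=513
r4=5-1=4
CMP r4, #0  (cmp 4,0)
BNE body: taken
r0=513*4=2052
r0=2052^5=2049
r4=4-1=3
CMP r4, #0  (cmp 3,0)
BNE body: taken
r0=2049*4=8196
r0=8196^5=8193
r4=3-1=2
CMP r4, #0  (cmp 2,0)
BNE body: taken
r0=8193*4=32772
r0=32772^5=32769
r4=2-1=1
CMP r4, #0  (cmp 1,0)
BNE body: taken
r0=32769*4=131076
r0=131076^5=131073
r4=1-1=0
CMP r4, #0  (cmp 0,0)
BNE body: not taken
halt.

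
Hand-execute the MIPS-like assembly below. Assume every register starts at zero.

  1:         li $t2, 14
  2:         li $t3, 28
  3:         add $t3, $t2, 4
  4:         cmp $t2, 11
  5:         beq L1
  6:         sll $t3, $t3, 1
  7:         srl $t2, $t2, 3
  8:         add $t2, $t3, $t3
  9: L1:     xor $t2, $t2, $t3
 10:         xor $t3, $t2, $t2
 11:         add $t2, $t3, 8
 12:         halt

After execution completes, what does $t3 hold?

0

after li $t2, 14: $t2=14
after li $t3, 28: $t3=28
after add $t3, $t2, 4: $t3=14+4=18
cmp $t2, 11  (cmp 14,11)
beq L1: not taken
after sll $t3, $t3, 1: $t3=18<<1=36
after srl $t2, $t2, 3: $t2=14>>3=1
after add $t2, $t3, $t3: $t2=36+36=72
after xor $t2, $t2, $t3: $t2=72^36=108
after xor $t3, $t2, $t2: $t3=108^108=0
after add $t2, $t3, 8: $t2=0+8=8
halt.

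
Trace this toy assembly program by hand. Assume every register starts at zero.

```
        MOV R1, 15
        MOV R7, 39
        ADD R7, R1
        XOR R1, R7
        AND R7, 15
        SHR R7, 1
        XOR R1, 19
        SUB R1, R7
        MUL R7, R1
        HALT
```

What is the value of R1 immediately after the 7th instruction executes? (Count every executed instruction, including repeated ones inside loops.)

R1=15
R7=39
R7=39+15=54
R1=15^54=57
R7=54&15=6
R7=6>>1=3
R1=57^19=42
After step 7: R1 = 42.

42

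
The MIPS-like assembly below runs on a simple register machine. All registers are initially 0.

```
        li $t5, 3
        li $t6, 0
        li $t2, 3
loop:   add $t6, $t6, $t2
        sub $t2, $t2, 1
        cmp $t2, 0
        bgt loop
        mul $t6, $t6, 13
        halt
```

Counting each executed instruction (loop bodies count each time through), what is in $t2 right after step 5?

2

li $t5, 3 → $t5=3
li $t6, 0 → $t6=0
li $t2, 3 → $t2=3
add $t6, $t6, $t2 → $t6=0+3=3
sub $t2, $t2, 1 → $t2=3-1=2
After step 5: $t2 = 2.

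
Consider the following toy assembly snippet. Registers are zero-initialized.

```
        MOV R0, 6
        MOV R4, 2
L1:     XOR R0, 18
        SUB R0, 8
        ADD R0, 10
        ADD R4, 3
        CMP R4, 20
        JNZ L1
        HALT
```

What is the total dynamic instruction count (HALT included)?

MOV R0, 6 → R0=6
MOV R4, 2 → R4=2
XOR R0, 18 → R0=6^18=20
SUB R0, 8 → R0=20-8=12
ADD R0, 10 → R0=12+10=22
ADD R4, 3 → R4=2+3=5
CMP R4, 20  (cmp 5,20)
JNZ L1: taken
XOR R0, 18 → R0=22^18=4
SUB R0, 8 → R0=4-8=-4
ADD R0, 10 → R0=(-4)+10=6
ADD R4, 3 → R4=5+3=8
CMP R4, 20  (cmp 8,20)
JNZ L1: taken
XOR R0, 18 → R0=6^18=20
SUB R0, 8 → R0=20-8=12
ADD R0, 10 → R0=12+10=22
ADD R4, 3 → R4=8+3=11
CMP R4, 20  (cmp 11,20)
JNZ L1: taken
XOR R0, 18 → R0=22^18=4
SUB R0, 8 → R0=4-8=-4
ADD R0, 10 → R0=(-4)+10=6
ADD R4, 3 → R4=11+3=14
CMP R4, 20  (cmp 14,20)
JNZ L1: taken
XOR R0, 18 → R0=6^18=20
SUB R0, 8 → R0=20-8=12
ADD R0, 10 → R0=12+10=22
ADD R4, 3 → R4=14+3=17
CMP R4, 20  (cmp 17,20)
JNZ L1: taken
XOR R0, 18 → R0=22^18=4
SUB R0, 8 → R0=4-8=-4
ADD R0, 10 → R0=(-4)+10=6
ADD R4, 3 → R4=17+3=20
CMP R4, 20  (cmp 20,20)
JNZ L1: not taken
halt.
Total executed instructions: 39.

39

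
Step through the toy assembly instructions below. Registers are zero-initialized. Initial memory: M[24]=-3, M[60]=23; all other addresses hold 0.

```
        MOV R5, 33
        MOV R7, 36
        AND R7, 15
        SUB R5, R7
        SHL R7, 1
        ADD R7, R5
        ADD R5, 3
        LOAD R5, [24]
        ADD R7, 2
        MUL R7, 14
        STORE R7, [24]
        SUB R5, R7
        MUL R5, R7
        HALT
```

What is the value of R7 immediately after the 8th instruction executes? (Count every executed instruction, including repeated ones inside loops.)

MOV R5, 33 → R5=33
MOV R7, 36 → R7=36
AND R7, 15 → R7=36&15=4
SUB R5, R7 → R5=33-4=29
SHL R7, 1 → R7=4<<1=8
ADD R7, R5 → R7=8+29=37
ADD R5, 3 → R5=29+3=32
LOAD R5, [24] → R5=M[24]=-3
After step 8: R7 = 37.

37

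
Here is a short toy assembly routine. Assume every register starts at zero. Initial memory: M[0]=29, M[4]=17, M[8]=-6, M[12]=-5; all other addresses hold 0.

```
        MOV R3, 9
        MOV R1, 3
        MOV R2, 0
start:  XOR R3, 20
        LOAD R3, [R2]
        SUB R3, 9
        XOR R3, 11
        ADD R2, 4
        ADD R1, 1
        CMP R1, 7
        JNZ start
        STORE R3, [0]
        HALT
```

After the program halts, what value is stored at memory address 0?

-7

after MOV R3, 9: R3=9
after MOV R1, 3: R1=3
after MOV R2, 0: R2=0
after XOR R3, 20: R3=9^20=29
after LOAD R3, [R2]: R3=M[0]=29
after SUB R3, 9: R3=29-9=20
after XOR R3, 11: R3=20^11=31
after ADD R2, 4: R2=0+4=4
after ADD R1, 1: R1=3+1=4
CMP R1, 7  (cmp 4,7)
JNZ start: taken
after XOR R3, 20: R3=31^20=11
after LOAD R3, [R2]: R3=M[4]=17
after SUB R3, 9: R3=17-9=8
after XOR R3, 11: R3=8^11=3
after ADD R2, 4: R2=4+4=8
after ADD R1, 1: R1=4+1=5
CMP R1, 7  (cmp 5,7)
JNZ start: taken
after XOR R3, 20: R3=3^20=23
after LOAD R3, [R2]: R3=M[8]=-6
after SUB R3, 9: R3=(-6)-9=-15
after XOR R3, 11: R3=(-15)^11=-6
after ADD R2, 4: R2=8+4=12
after ADD R1, 1: R1=5+1=6
CMP R1, 7  (cmp 6,7)
JNZ start: taken
after XOR R3, 20: R3=(-6)^20=-18
after LOAD R3, [R2]: R3=M[12]=-5
after SUB R3, 9: R3=(-5)-9=-14
after XOR R3, 11: R3=(-14)^11=-7
after ADD R2, 4: R2=12+4=16
after ADD R1, 1: R1=6+1=7
CMP R1, 7  (cmp 7,7)
JNZ start: not taken
STORE R3, [0] → M[0]=-7
halt.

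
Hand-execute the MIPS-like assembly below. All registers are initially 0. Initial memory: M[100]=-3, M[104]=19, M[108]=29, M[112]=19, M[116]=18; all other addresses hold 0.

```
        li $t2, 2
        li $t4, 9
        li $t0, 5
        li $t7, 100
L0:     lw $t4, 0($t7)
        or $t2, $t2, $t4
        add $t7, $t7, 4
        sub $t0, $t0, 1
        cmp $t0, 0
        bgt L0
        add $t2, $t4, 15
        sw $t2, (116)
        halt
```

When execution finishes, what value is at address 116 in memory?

li $t2, 2 → $t2=2
li $t4, 9 → $t4=9
li $t0, 5 → $t0=5
li $t7, 100 → $t7=100
lw $t4, 0($t7) → $t4=M[100]=-3
or $t2, $t2, $t4 → $t2=2|(-3)=-1
add $t7, $t7, 4 → $t7=100+4=104
sub $t0, $t0, 1 → $t0=5-1=4
cmp $t0, 0  (cmp 4,0)
bgt L0: taken
lw $t4, 0($t7) → $t4=M[104]=19
or $t2, $t2, $t4 → $t2=(-1)|19=-1
add $t7, $t7, 4 → $t7=104+4=108
sub $t0, $t0, 1 → $t0=4-1=3
cmp $t0, 0  (cmp 3,0)
bgt L0: taken
lw $t4, 0($t7) → $t4=M[108]=29
or $t2, $t2, $t4 → $t2=(-1)|29=-1
add $t7, $t7, 4 → $t7=108+4=112
sub $t0, $t0, 1 → $t0=3-1=2
cmp $t0, 0  (cmp 2,0)
bgt L0: taken
lw $t4, 0($t7) → $t4=M[112]=19
or $t2, $t2, $t4 → $t2=(-1)|19=-1
add $t7, $t7, 4 → $t7=112+4=116
sub $t0, $t0, 1 → $t0=2-1=1
cmp $t0, 0  (cmp 1,0)
bgt L0: taken
lw $t4, 0($t7) → $t4=M[116]=18
or $t2, $t2, $t4 → $t2=(-1)|18=-1
add $t7, $t7, 4 → $t7=116+4=120
sub $t0, $t0, 1 → $t0=1-1=0
cmp $t0, 0  (cmp 0,0)
bgt L0: not taken
add $t2, $t4, 15 → $t2=18+15=33
sw $t2, (116) → M[116]=33
halt.

33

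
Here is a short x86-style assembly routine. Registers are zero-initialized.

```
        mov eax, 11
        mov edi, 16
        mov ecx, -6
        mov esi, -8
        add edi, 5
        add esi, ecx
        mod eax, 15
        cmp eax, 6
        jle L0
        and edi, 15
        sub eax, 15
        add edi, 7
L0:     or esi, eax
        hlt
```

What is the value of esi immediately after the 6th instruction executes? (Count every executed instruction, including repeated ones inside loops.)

-14

eax=11
edi=16
ecx=-6
esi=-8
edi=16+5=21
esi=(-8)+(-6)=-14
After step 6: esi = -14.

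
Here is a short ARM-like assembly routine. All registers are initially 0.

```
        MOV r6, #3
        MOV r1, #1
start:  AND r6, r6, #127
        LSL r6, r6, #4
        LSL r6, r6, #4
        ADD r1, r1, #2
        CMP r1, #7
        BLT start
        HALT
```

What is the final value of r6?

0

r6=3
r1=1
r6=3&127=3
r6=3<<4=48
r6=48<<4=768
r1=1+2=3
CMP r1, #7  (cmp 3,7)
BLT start: taken
r6=768&127=0
r6=0<<4=0
r6=0<<4=0
r1=3+2=5
CMP r1, #7  (cmp 5,7)
BLT start: taken
r6=0&127=0
r6=0<<4=0
r6=0<<4=0
r1=5+2=7
CMP r1, #7  (cmp 7,7)
BLT start: not taken
halt.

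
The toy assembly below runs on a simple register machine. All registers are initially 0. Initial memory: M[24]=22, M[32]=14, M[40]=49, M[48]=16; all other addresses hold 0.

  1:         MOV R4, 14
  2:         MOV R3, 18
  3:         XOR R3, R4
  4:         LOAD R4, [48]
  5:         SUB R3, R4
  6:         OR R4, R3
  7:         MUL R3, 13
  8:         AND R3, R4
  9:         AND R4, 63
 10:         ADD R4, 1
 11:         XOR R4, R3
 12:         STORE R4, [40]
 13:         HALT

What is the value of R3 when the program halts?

MOV R4, 14 → R4=14
MOV R3, 18 → R3=18
XOR R3, R4 → R3=18^14=28
LOAD R4, [48] → R4=M[48]=16
SUB R3, R4 → R3=28-16=12
OR R4, R3 → R4=16|12=28
MUL R3, 13 → R3=12*13=156
AND R3, R4 → R3=156&28=28
AND R4, 63 → R4=28&63=28
ADD R4, 1 → R4=28+1=29
XOR R4, R3 → R4=29^28=1
STORE R4, [40] → M[40]=1
halt.

28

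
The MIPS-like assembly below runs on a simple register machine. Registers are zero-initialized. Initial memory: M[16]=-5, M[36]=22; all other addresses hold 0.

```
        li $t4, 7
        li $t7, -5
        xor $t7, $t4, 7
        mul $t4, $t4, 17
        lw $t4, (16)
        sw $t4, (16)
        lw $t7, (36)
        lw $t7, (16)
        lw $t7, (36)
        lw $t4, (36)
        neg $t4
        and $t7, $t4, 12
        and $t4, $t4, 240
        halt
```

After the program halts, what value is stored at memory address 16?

li $t4, 7 → $t4=7
li $t7, -5 → $t7=-5
xor $t7, $t4, 7 → $t7=7^7=0
mul $t4, $t4, 17 → $t4=7*17=119
lw $t4, (16) → $t4=M[16]=-5
sw $t4, (16) → M[16]=-5
lw $t7, (36) → $t7=M[36]=22
lw $t7, (16) → $t7=M[16]=-5
lw $t7, (36) → $t7=M[36]=22
lw $t4, (36) → $t4=M[36]=22
neg $t4 → $t4=-(22)=-22
and $t7, $t4, 12 → $t7=(-22)&12=8
and $t4, $t4, 240 → $t4=(-22)&240=224
halt.

-5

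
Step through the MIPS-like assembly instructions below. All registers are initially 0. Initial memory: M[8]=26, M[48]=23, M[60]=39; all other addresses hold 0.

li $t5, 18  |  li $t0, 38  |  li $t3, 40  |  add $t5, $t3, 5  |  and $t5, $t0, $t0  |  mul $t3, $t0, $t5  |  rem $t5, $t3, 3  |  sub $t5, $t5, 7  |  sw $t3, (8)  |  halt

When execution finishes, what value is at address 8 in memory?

1444

li $t5, 18 → $t5=18
li $t0, 38 → $t0=38
li $t3, 40 → $t3=40
add $t5, $t3, 5 → $t5=40+5=45
and $t5, $t0, $t0 → $t5=38&38=38
mul $t3, $t0, $t5 → $t3=38*38=1444
rem $t5, $t3, 3 → $t5=1444%3=1
sub $t5, $t5, 7 → $t5=1-7=-6
sw $t3, (8) → M[8]=1444
halt.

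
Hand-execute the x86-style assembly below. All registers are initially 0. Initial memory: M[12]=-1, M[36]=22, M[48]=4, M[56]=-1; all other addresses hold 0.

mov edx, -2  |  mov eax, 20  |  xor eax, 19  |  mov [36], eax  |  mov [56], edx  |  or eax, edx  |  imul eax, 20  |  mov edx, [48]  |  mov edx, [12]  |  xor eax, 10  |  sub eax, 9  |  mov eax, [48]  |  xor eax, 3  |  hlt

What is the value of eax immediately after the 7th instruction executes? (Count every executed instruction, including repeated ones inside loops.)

-20

edx=-2
eax=20
eax=20^19=7
mov [36], eax → M[36]=7
mov [56], edx → M[56]=-2
eax=7|(-2)=-1
eax=(-1)*20=-20
After step 7: eax = -20.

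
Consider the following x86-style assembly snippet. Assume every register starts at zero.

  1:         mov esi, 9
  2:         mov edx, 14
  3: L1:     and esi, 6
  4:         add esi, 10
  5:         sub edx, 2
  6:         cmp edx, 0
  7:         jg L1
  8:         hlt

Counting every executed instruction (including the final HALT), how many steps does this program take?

esi=9
edx=14
esi=9&6=0
esi=0+10=10
edx=14-2=12
cmp edx, 0  (cmp 12,0)
jg L1: taken
esi=10&6=2
esi=2+10=12
edx=12-2=10
cmp edx, 0  (cmp 10,0)
jg L1: taken
esi=12&6=4
esi=4+10=14
edx=10-2=8
cmp edx, 0  (cmp 8,0)
jg L1: taken
esi=14&6=6
esi=6+10=16
edx=8-2=6
cmp edx, 0  (cmp 6,0)
jg L1: taken
esi=16&6=0
esi=0+10=10
edx=6-2=4
cmp edx, 0  (cmp 4,0)
jg L1: taken
esi=10&6=2
esi=2+10=12
edx=4-2=2
cmp edx, 0  (cmp 2,0)
jg L1: taken
esi=12&6=4
esi=4+10=14
edx=2-2=0
cmp edx, 0  (cmp 0,0)
jg L1: not taken
halt.
Total executed instructions: 38.

38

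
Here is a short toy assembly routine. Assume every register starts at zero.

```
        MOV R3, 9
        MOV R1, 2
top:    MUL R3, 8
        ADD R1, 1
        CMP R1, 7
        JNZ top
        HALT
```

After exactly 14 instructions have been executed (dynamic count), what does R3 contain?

4608

after MOV R3, 9: R3=9
after MOV R1, 2: R1=2
after MUL R3, 8: R3=9*8=72
after ADD R1, 1: R1=2+1=3
CMP R1, 7  (cmp 3,7)
JNZ top: taken
after MUL R3, 8: R3=72*8=576
after ADD R1, 1: R1=3+1=4
CMP R1, 7  (cmp 4,7)
JNZ top: taken
after MUL R3, 8: R3=576*8=4608
after ADD R1, 1: R1=4+1=5
CMP R1, 7  (cmp 5,7)
JNZ top: taken
After step 14: R3 = 4608.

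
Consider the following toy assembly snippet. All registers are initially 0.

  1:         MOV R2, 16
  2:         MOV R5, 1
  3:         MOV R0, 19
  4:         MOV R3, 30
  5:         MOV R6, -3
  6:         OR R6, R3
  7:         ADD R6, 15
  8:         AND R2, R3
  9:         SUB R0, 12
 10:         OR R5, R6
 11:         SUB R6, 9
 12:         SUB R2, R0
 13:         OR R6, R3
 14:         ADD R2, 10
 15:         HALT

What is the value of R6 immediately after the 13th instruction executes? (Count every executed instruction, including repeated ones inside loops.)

31

MOV R2, 16 → R2=16
MOV R5, 1 → R5=1
MOV R0, 19 → R0=19
MOV R3, 30 → R3=30
MOV R6, -3 → R6=-3
OR R6, R3 → R6=(-3)|30=-1
ADD R6, 15 → R6=(-1)+15=14
AND R2, R3 → R2=16&30=16
SUB R0, 12 → R0=19-12=7
OR R5, R6 → R5=1|14=15
SUB R6, 9 → R6=14-9=5
SUB R2, R0 → R2=16-7=9
OR R6, R3 → R6=5|30=31
After step 13: R6 = 31.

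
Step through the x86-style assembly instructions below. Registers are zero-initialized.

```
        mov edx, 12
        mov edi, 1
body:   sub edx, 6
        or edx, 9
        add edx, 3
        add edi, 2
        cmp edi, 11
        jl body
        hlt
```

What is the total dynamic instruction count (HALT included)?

33

after mov edx, 12: edx=12
after mov edi, 1: edi=1
after sub edx, 6: edx=12-6=6
after or edx, 9: edx=6|9=15
after add edx, 3: edx=15+3=18
after add edi, 2: edi=1+2=3
cmp edi, 11  (cmp 3,11)
jl body: taken
after sub edx, 6: edx=18-6=12
after or edx, 9: edx=12|9=13
after add edx, 3: edx=13+3=16
after add edi, 2: edi=3+2=5
cmp edi, 11  (cmp 5,11)
jl body: taken
after sub edx, 6: edx=16-6=10
after or edx, 9: edx=10|9=11
after add edx, 3: edx=11+3=14
after add edi, 2: edi=5+2=7
cmp edi, 11  (cmp 7,11)
jl body: taken
after sub edx, 6: edx=14-6=8
after or edx, 9: edx=8|9=9
after add edx, 3: edx=9+3=12
after add edi, 2: edi=7+2=9
cmp edi, 11  (cmp 9,11)
jl body: taken
after sub edx, 6: edx=12-6=6
after or edx, 9: edx=6|9=15
after add edx, 3: edx=15+3=18
after add edi, 2: edi=9+2=11
cmp edi, 11  (cmp 11,11)
jl body: not taken
halt.
Total executed instructions: 33.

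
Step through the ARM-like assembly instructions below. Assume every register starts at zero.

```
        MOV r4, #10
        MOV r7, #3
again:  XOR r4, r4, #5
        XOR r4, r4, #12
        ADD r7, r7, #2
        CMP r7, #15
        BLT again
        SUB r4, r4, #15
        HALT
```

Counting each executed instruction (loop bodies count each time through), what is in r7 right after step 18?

9

r4=10
r7=3
r4=10^5=15
r4=15^12=3
r7=3+2=5
CMP r7, #15  (cmp 5,15)
BLT again: taken
r4=3^5=6
r4=6^12=10
r7=5+2=7
CMP r7, #15  (cmp 7,15)
BLT again: taken
r4=10^5=15
r4=15^12=3
r7=7+2=9
CMP r7, #15  (cmp 9,15)
BLT again: taken
r4=3^5=6
After step 18: r7 = 9.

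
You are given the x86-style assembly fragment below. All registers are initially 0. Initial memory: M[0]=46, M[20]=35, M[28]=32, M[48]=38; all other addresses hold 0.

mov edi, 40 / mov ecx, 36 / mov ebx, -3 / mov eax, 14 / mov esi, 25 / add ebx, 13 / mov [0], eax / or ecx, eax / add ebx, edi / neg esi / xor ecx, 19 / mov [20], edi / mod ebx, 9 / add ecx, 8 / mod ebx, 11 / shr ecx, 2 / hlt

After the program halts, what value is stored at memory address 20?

edi=40
ecx=36
ebx=-3
eax=14
esi=25
ebx=(-3)+13=10
mov [0], eax → M[0]=14
ecx=36|14=46
ebx=10+40=50
esi=-(25)=-25
ecx=46^19=61
mov [20], edi → M[20]=40
ebx=50%9=5
ecx=61+8=69
ebx=5%11=5
ecx=69>>2=17
halt.

40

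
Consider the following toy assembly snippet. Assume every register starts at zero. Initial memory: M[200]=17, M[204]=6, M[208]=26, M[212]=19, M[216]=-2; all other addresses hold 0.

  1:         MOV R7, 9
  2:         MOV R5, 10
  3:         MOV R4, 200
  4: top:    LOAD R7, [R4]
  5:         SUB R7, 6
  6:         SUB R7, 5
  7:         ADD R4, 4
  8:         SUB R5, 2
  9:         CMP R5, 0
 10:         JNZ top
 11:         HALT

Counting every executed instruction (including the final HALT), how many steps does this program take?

after MOV R7, 9: R7=9
after MOV R5, 10: R5=10
after MOV R4, 200: R4=200
after LOAD R7, [R4]: R7=M[200]=17
after SUB R7, 6: R7=17-6=11
after SUB R7, 5: R7=11-5=6
after ADD R4, 4: R4=200+4=204
after SUB R5, 2: R5=10-2=8
CMP R5, 0  (cmp 8,0)
JNZ top: taken
after LOAD R7, [R4]: R7=M[204]=6
after SUB R7, 6: R7=6-6=0
after SUB R7, 5: R7=0-5=-5
after ADD R4, 4: R4=204+4=208
after SUB R5, 2: R5=8-2=6
CMP R5, 0  (cmp 6,0)
JNZ top: taken
after LOAD R7, [R4]: R7=M[208]=26
after SUB R7, 6: R7=26-6=20
after SUB R7, 5: R7=20-5=15
after ADD R4, 4: R4=208+4=212
after SUB R5, 2: R5=6-2=4
CMP R5, 0  (cmp 4,0)
JNZ top: taken
after LOAD R7, [R4]: R7=M[212]=19
after SUB R7, 6: R7=19-6=13
after SUB R7, 5: R7=13-5=8
after ADD R4, 4: R4=212+4=216
after SUB R5, 2: R5=4-2=2
CMP R5, 0  (cmp 2,0)
JNZ top: taken
after LOAD R7, [R4]: R7=M[216]=-2
after SUB R7, 6: R7=(-2)-6=-8
after SUB R7, 5: R7=(-8)-5=-13
after ADD R4, 4: R4=216+4=220
after SUB R5, 2: R5=2-2=0
CMP R5, 0  (cmp 0,0)
JNZ top: not taken
halt.
Total executed instructions: 39.

39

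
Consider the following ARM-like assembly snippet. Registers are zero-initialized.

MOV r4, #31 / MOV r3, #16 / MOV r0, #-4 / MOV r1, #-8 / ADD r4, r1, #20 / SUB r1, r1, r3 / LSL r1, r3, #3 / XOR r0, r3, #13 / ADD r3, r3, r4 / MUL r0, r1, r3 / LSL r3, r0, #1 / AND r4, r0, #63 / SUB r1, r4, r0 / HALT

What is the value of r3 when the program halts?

7168

after MOV r4, #31: r4=31
after MOV r3, #16: r3=16
after MOV r0, #-4: r0=-4
after MOV r1, #-8: r1=-8
after ADD r4, r1, #20: r4=(-8)+20=12
after SUB r1, r1, r3: r1=(-8)-16=-24
after LSL r1, r3, #3: r1=16<<3=128
after XOR r0, r3, #13: r0=16^13=29
after ADD r3, r3, r4: r3=16+12=28
after MUL r0, r1, r3: r0=128*28=3584
after LSL r3, r0, #1: r3=3584<<1=7168
after AND r4, r0, #63: r4=3584&63=0
after SUB r1, r4, r0: r1=0-3584=-3584
halt.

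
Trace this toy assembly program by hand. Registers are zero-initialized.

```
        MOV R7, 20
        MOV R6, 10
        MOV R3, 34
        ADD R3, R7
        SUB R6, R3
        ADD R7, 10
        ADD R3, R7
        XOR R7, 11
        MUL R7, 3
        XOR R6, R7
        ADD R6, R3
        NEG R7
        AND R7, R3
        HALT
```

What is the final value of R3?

84

R7=20
R6=10
R3=34
R3=34+20=54
R6=10-54=-44
R7=20+10=30
R3=54+30=84
R7=30^11=21
R7=21*3=63
R6=(-44)^63=-21
R6=(-21)+84=63
R7=-(63)=-63
R7=(-63)&84=64
halt.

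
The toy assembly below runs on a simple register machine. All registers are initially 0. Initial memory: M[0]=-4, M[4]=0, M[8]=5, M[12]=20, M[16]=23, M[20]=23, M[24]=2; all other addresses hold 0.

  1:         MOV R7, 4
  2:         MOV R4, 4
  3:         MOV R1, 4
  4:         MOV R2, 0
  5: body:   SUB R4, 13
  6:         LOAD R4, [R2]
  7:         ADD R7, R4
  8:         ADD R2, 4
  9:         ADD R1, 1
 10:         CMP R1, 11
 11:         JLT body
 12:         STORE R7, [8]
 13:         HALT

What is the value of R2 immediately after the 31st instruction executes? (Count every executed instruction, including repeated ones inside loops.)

MOV R7, 4 → R7=4
MOV R4, 4 → R4=4
MOV R1, 4 → R1=4
MOV R2, 0 → R2=0
SUB R4, 13 → R4=4-13=-9
LOAD R4, [R2] → R4=M[0]=-4
ADD R7, R4 → R7=4+(-4)=0
ADD R2, 4 → R2=0+4=4
ADD R1, 1 → R1=4+1=5
CMP R1, 11  (cmp 5,11)
JLT body: taken
SUB R4, 13 → R4=(-4)-13=-17
LOAD R4, [R2] → R4=M[4]=0
ADD R7, R4 → R7=0+0=0
ADD R2, 4 → R2=4+4=8
ADD R1, 1 → R1=5+1=6
CMP R1, 11  (cmp 6,11)
JLT body: taken
SUB R4, 13 → R4=0-13=-13
LOAD R4, [R2] → R4=M[8]=5
ADD R7, R4 → R7=0+5=5
ADD R2, 4 → R2=8+4=12
ADD R1, 1 → R1=6+1=7
CMP R1, 11  (cmp 7,11)
JLT body: taken
SUB R4, 13 → R4=5-13=-8
LOAD R4, [R2] → R4=M[12]=20
ADD R7, R4 → R7=5+20=25
ADD R2, 4 → R2=12+4=16
ADD R1, 1 → R1=7+1=8
CMP R1, 11  (cmp 8,11)
After step 31: R2 = 16.

16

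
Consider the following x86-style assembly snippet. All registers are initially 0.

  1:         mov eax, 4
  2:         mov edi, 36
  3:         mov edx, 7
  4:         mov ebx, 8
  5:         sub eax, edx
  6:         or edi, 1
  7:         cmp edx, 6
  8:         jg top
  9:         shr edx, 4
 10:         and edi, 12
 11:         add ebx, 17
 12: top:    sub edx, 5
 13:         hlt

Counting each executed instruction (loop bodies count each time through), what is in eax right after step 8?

-3

mov eax, 4 → eax=4
mov edi, 36 → edi=36
mov edx, 7 → edx=7
mov ebx, 8 → ebx=8
sub eax, edx → eax=4-7=-3
or edi, 1 → edi=36|1=37
cmp edx, 6  (cmp 7,6)
jg top: taken
After step 8: eax = -3.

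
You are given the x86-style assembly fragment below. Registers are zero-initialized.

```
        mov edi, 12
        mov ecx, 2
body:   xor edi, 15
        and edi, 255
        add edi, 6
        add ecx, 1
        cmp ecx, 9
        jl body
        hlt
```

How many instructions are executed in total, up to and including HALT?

edi=12
ecx=2
edi=12^15=3
edi=3&255=3
edi=3+6=9
ecx=2+1=3
cmp ecx, 9  (cmp 3,9)
jl body: taken
edi=9^15=6
edi=6&255=6
edi=6+6=12
ecx=3+1=4
cmp ecx, 9  (cmp 4,9)
jl body: taken
edi=12^15=3
edi=3&255=3
edi=3+6=9
ecx=4+1=5
cmp ecx, 9  (cmp 5,9)
jl body: taken
edi=9^15=6
edi=6&255=6
edi=6+6=12
ecx=5+1=6
cmp ecx, 9  (cmp 6,9)
jl body: taken
edi=12^15=3
edi=3&255=3
edi=3+6=9
ecx=6+1=7
cmp ecx, 9  (cmp 7,9)
jl body: taken
edi=9^15=6
edi=6&255=6
edi=6+6=12
ecx=7+1=8
cmp ecx, 9  (cmp 8,9)
jl body: taken
edi=12^15=3
edi=3&255=3
edi=3+6=9
ecx=8+1=9
cmp ecx, 9  (cmp 9,9)
jl body: not taken
halt.
Total executed instructions: 45.

45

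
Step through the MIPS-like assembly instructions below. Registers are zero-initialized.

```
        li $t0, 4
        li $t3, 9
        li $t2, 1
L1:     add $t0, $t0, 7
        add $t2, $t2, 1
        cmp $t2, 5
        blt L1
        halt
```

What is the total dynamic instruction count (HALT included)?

20

after li $t0, 4: $t0=4
after li $t3, 9: $t3=9
after li $t2, 1: $t2=1
after add $t0, $t0, 7: $t0=4+7=11
after add $t2, $t2, 1: $t2=1+1=2
cmp $t2, 5  (cmp 2,5)
blt L1: taken
after add $t0, $t0, 7: $t0=11+7=18
after add $t2, $t2, 1: $t2=2+1=3
cmp $t2, 5  (cmp 3,5)
blt L1: taken
after add $t0, $t0, 7: $t0=18+7=25
after add $t2, $t2, 1: $t2=3+1=4
cmp $t2, 5  (cmp 4,5)
blt L1: taken
after add $t0, $t0, 7: $t0=25+7=32
after add $t2, $t2, 1: $t2=4+1=5
cmp $t2, 5  (cmp 5,5)
blt L1: not taken
halt.
Total executed instructions: 20.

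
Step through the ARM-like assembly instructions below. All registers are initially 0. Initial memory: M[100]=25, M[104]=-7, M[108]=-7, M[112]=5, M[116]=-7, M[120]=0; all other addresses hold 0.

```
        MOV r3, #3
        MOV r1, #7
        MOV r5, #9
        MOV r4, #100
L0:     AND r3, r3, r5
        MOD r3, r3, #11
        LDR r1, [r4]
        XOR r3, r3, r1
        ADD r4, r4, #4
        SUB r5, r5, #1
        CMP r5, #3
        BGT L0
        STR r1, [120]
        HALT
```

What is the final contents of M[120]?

MOV r3, #3 → r3=3
MOV r1, #7 → r1=7
MOV r5, #9 → r5=9
MOV r4, #100 → r4=100
AND r3, r3, r5 → r3=3&9=1
MOD r3, r3, #11 → r3=1%11=1
LDR r1, [r4] → r1=M[100]=25
XOR r3, r3, r1 → r3=1^25=24
ADD r4, r4, #4 → r4=100+4=104
SUB r5, r5, #1 → r5=9-1=8
CMP r5, #3  (cmp 8,3)
BGT L0: taken
AND r3, r3, r5 → r3=24&8=8
MOD r3, r3, #11 → r3=8%11=8
LDR r1, [r4] → r1=M[104]=-7
XOR r3, r3, r1 → r3=8^(-7)=-15
ADD r4, r4, #4 → r4=104+4=108
SUB r5, r5, #1 → r5=8-1=7
CMP r5, #3  (cmp 7,3)
BGT L0: taken
AND r3, r3, r5 → r3=(-15)&7=1
MOD r3, r3, #11 → r3=1%11=1
LDR r1, [r4] → r1=M[108]=-7
XOR r3, r3, r1 → r3=1^(-7)=-8
ADD r4, r4, #4 → r4=108+4=112
SUB r5, r5, #1 → r5=7-1=6
CMP r5, #3  (cmp 6,3)
BGT L0: taken
AND r3, r3, r5 → r3=(-8)&6=0
MOD r3, r3, #11 → r3=0%11=0
LDR r1, [r4] → r1=M[112]=5
XOR r3, r3, r1 → r3=0^5=5
ADD r4, r4, #4 → r4=112+4=116
SUB r5, r5, #1 → r5=6-1=5
CMP r5, #3  (cmp 5,3)
BGT L0: taken
AND r3, r3, r5 → r3=5&5=5
MOD r3, r3, #11 → r3=5%11=5
LDR r1, [r4] → r1=M[116]=-7
XOR r3, r3, r1 → r3=5^(-7)=-4
ADD r4, r4, #4 → r4=116+4=120
SUB r5, r5, #1 → r5=5-1=4
CMP r5, #3  (cmp 4,3)
BGT L0: taken
AND r3, r3, r5 → r3=(-4)&4=4
MOD r3, r3, #11 → r3=4%11=4
LDR r1, [r4] → r1=M[120]=0
XOR r3, r3, r1 → r3=4^0=4
ADD r4, r4, #4 → r4=120+4=124
SUB r5, r5, #1 → r5=4-1=3
CMP r5, #3  (cmp 3,3)
BGT L0: not taken
STR r1, [120] → M[120]=0
halt.

0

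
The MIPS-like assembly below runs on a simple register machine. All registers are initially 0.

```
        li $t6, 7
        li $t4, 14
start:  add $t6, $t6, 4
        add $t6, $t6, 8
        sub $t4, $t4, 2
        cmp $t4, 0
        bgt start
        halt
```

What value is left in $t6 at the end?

91

$t6=7
$t4=14
$t6=7+4=11
$t6=11+8=19
$t4=14-2=12
cmp $t4, 0  (cmp 12,0)
bgt start: taken
$t6=19+4=23
$t6=23+8=31
$t4=12-2=10
cmp $t4, 0  (cmp 10,0)
bgt start: taken
$t6=31+4=35
$t6=35+8=43
$t4=10-2=8
cmp $t4, 0  (cmp 8,0)
bgt start: taken
$t6=43+4=47
$t6=47+8=55
$t4=8-2=6
cmp $t4, 0  (cmp 6,0)
bgt start: taken
$t6=55+4=59
$t6=59+8=67
$t4=6-2=4
cmp $t4, 0  (cmp 4,0)
bgt start: taken
$t6=67+4=71
$t6=71+8=79
$t4=4-2=2
cmp $t4, 0  (cmp 2,0)
bgt start: taken
$t6=79+4=83
$t6=83+8=91
$t4=2-2=0
cmp $t4, 0  (cmp 0,0)
bgt start: not taken
halt.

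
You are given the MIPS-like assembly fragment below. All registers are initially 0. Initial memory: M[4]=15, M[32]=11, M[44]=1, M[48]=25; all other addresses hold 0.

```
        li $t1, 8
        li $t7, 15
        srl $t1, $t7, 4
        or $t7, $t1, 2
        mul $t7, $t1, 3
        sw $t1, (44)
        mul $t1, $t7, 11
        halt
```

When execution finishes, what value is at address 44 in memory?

0

after li $t1, 8: $t1=8
after li $t7, 15: $t7=15
after srl $t1, $t7, 4: $t1=15>>4=0
after or $t7, $t1, 2: $t7=0|2=2
after mul $t7, $t1, 3: $t7=0*3=0
sw $t1, (44) → M[44]=0
after mul $t1, $t7, 11: $t1=0*11=0
halt.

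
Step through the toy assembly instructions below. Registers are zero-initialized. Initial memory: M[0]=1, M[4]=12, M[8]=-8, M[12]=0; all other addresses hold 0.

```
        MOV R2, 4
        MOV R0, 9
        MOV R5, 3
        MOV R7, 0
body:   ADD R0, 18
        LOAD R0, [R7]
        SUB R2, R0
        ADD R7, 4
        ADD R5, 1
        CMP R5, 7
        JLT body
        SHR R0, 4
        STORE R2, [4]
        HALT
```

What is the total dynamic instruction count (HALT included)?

after MOV R2, 4: R2=4
after MOV R0, 9: R0=9
after MOV R5, 3: R5=3
after MOV R7, 0: R7=0
after ADD R0, 18: R0=9+18=27
after LOAD R0, [R7]: R0=M[0]=1
after SUB R2, R0: R2=4-1=3
after ADD R7, 4: R7=0+4=4
after ADD R5, 1: R5=3+1=4
CMP R5, 7  (cmp 4,7)
JLT body: taken
after ADD R0, 18: R0=1+18=19
after LOAD R0, [R7]: R0=M[4]=12
after SUB R2, R0: R2=3-12=-9
after ADD R7, 4: R7=4+4=8
after ADD R5, 1: R5=4+1=5
CMP R5, 7  (cmp 5,7)
JLT body: taken
after ADD R0, 18: R0=12+18=30
after LOAD R0, [R7]: R0=M[8]=-8
after SUB R2, R0: R2=(-9)-(-8)=-1
after ADD R7, 4: R7=8+4=12
after ADD R5, 1: R5=5+1=6
CMP R5, 7  (cmp 6,7)
JLT body: taken
after ADD R0, 18: R0=(-8)+18=10
after LOAD R0, [R7]: R0=M[12]=0
after SUB R2, R0: R2=(-1)-0=-1
after ADD R7, 4: R7=12+4=16
after ADD R5, 1: R5=6+1=7
CMP R5, 7  (cmp 7,7)
JLT body: not taken
after SHR R0, 4: R0=0>>4=0
STORE R2, [4] → M[4]=-1
halt.
Total executed instructions: 35.

35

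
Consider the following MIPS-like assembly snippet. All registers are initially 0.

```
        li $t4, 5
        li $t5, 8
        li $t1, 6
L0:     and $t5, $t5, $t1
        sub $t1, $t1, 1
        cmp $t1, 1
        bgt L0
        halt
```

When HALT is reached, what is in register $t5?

0

li $t4, 5 → $t4=5
li $t5, 8 → $t5=8
li $t1, 6 → $t1=6
and $t5, $t5, $t1 → $t5=8&6=0
sub $t1, $t1, 1 → $t1=6-1=5
cmp $t1, 1  (cmp 5,1)
bgt L0: taken
and $t5, $t5, $t1 → $t5=0&5=0
sub $t1, $t1, 1 → $t1=5-1=4
cmp $t1, 1  (cmp 4,1)
bgt L0: taken
and $t5, $t5, $t1 → $t5=0&4=0
sub $t1, $t1, 1 → $t1=4-1=3
cmp $t1, 1  (cmp 3,1)
bgt L0: taken
and $t5, $t5, $t1 → $t5=0&3=0
sub $t1, $t1, 1 → $t1=3-1=2
cmp $t1, 1  (cmp 2,1)
bgt L0: taken
and $t5, $t5, $t1 → $t5=0&2=0
sub $t1, $t1, 1 → $t1=2-1=1
cmp $t1, 1  (cmp 1,1)
bgt L0: not taken
halt.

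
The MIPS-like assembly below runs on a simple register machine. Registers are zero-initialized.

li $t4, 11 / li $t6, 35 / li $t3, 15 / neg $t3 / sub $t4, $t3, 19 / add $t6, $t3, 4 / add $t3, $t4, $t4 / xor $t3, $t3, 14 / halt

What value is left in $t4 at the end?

-34

$t4=11
$t6=35
$t3=15
$t3=-(15)=-15
$t4=(-15)-19=-34
$t6=(-15)+4=-11
$t3=(-34)+(-34)=-68
$t3=(-68)^14=-78
halt.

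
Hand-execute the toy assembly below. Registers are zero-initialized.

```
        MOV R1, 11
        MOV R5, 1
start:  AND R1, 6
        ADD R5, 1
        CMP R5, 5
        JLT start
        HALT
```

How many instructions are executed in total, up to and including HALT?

MOV R1, 11 → R1=11
MOV R5, 1 → R5=1
AND R1, 6 → R1=11&6=2
ADD R5, 1 → R5=1+1=2
CMP R5, 5  (cmp 2,5)
JLT start: taken
AND R1, 6 → R1=2&6=2
ADD R5, 1 → R5=2+1=3
CMP R5, 5  (cmp 3,5)
JLT start: taken
AND R1, 6 → R1=2&6=2
ADD R5, 1 → R5=3+1=4
CMP R5, 5  (cmp 4,5)
JLT start: taken
AND R1, 6 → R1=2&6=2
ADD R5, 1 → R5=4+1=5
CMP R5, 5  (cmp 5,5)
JLT start: not taken
halt.
Total executed instructions: 19.

19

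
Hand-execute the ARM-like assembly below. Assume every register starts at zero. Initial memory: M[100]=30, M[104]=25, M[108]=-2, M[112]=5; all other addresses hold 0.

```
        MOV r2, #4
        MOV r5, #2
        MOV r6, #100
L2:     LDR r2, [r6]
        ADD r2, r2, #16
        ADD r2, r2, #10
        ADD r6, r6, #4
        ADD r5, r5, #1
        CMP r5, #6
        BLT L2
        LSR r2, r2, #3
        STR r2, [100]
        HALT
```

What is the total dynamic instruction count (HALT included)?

r2=4
r5=2
r6=100
r2=M[100]=30
r2=30+16=46
r2=46+10=56
r6=100+4=104
r5=2+1=3
CMP r5, #6  (cmp 3,6)
BLT L2: taken
r2=M[104]=25
r2=25+16=41
r2=41+10=51
r6=104+4=108
r5=3+1=4
CMP r5, #6  (cmp 4,6)
BLT L2: taken
r2=M[108]=-2
r2=(-2)+16=14
r2=14+10=24
r6=108+4=112
r5=4+1=5
CMP r5, #6  (cmp 5,6)
BLT L2: taken
r2=M[112]=5
r2=5+16=21
r2=21+10=31
r6=112+4=116
r5=5+1=6
CMP r5, #6  (cmp 6,6)
BLT L2: not taken
r2=31>>3=3
STR r2, [100] → M[100]=3
halt.
Total executed instructions: 34.

34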